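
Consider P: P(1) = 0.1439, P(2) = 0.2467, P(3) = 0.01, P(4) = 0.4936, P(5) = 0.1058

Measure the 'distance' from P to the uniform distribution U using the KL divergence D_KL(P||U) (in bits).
0.5093 bits

U(i) = 1/5 for all i

D_KL(P||U) = Σ P(x) log₂(P(x) / (1/5))
           = Σ P(x) log₂(P(x)) + log₂(5)
           = log₂(5) - H(P)

H(P) = -Σ P(x) log₂(P(x)):
  -P(1)·log₂(P(1)) = -(0.1439)·log₂(0.1439) = 0.40247
  -P(2)·log₂(P(2)) = -(0.2467)·log₂(0.2467) = 0.49813
  -P(3)·log₂(P(3)) = -(0.01)·log₂(0.01) = 0.06644
  -P(4)·log₂(P(4)) = -(0.4936)·log₂(0.4936) = 0.50277
  -P(5)·log₂(P(5)) = -(0.1058)·log₂(0.1058) = 0.34285
H(P) = 0.40247 + 0.49813 + 0.06644 + 0.50277 + 0.34285 = 1.81266 bits

log₂(5) = 2.32193 bits

D_KL(P||U) = 2.32193 - 1.81266 = 0.50927 ≈ 0.5093 bits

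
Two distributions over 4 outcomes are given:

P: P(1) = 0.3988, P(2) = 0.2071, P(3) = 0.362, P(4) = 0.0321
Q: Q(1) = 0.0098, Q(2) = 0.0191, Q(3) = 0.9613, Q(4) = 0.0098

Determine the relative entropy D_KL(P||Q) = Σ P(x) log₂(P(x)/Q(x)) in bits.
2.3893 bits

D_KL(P||Q) = Σ P(x) log₂(P(x)/Q(x))

Computing term by term:
  P(1)·log₂(P(1)/Q(1)) = 0.3988·log₂(0.3988/0.0098) = 2.13228
  P(2)·log₂(P(2)/Q(2)) = 0.2071·log₂(0.2071/0.0191) = 0.71215
  P(3)·log₂(P(3)/Q(3)) = 0.362·log₂(0.362/0.9613) = -0.51006
  P(4)·log₂(P(4)/Q(4)) = 0.0321·log₂(0.0321/0.0098) = 0.05495

D_KL(P||Q) = 2.13228 + 0.71215 - 0.51006 + 0.05495 = 2.38932 ≈ 2.3893 bits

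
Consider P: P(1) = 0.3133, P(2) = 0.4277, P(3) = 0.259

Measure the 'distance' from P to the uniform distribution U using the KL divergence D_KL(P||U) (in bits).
0.0315 bits

U(i) = 1/3 for all i

D_KL(P||U) = Σ P(x) log₂(P(x) / (1/3))
           = Σ P(x) log₂(P(x)) + log₂(3)
           = log₂(3) - H(P)

H(P) = -Σ P(x) log₂(P(x)):
  -P(1)·log₂(P(1)) = -(0.3133)·log₂(0.3133) = 0.52458
  -P(2)·log₂(P(2)) = -(0.4277)·log₂(0.4277) = 0.52407
  -P(3)·log₂(P(3)) = -(0.259)·log₂(0.259) = 0.50478
H(P) = 0.52458 + 0.52407 + 0.50478 = 1.55343 bits

log₂(3) = 1.58496 bits

D_KL(P||U) = 1.58496 - 1.55343 = 0.03153 ≈ 0.0315 bits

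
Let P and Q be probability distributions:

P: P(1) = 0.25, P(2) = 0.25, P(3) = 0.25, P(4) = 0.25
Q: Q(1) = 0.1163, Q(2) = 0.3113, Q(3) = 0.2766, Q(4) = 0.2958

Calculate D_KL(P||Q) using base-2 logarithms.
0.0998 bits

D_KL(P||Q) = Σ P(x) log₂(P(x)/Q(x))

Computing term by term:
  P(1)·log₂(P(1)/Q(1)) = 0.25·log₂(0.25/0.1163) = 0.27602
  P(2)·log₂(P(2)/Q(2)) = 0.25·log₂(0.25/0.3113) = -0.07909
  P(3)·log₂(P(3)/Q(3)) = 0.25·log₂(0.25/0.2766) = -0.03647
  P(4)·log₂(P(4)/Q(4)) = 0.25·log₂(0.25/0.2958) = -0.06067

D_KL(P||Q) = 0.27602 - 0.07909 - 0.03647 - 0.06067 = 0.09979 ≈ 0.0998 bits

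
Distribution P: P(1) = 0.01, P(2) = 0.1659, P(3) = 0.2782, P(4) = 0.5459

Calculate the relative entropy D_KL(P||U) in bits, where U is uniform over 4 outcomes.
0.5134 bits

U(i) = 1/4 for all i

D_KL(P||U) = Σ P(x) log₂(P(x) / (1/4))
           = Σ P(x) log₂(P(x)) + log₂(4)
           = log₂(4) - H(P)

H(P) = -Σ P(x) log₂(P(x)):
  -P(1)·log₂(P(1)) = -(0.01)·log₂(0.01) = 0.06644
  -P(2)·log₂(P(2)) = -(0.1659)·log₂(0.1659) = 0.42995
  -P(3)·log₂(P(3)) = -(0.2782)·log₂(0.2782) = 0.51350
  -P(4)·log₂(P(4)) = -(0.5459)·log₂(0.5459) = 0.47673
H(P) = 0.06644 + 0.42995 + 0.51350 + 0.47673 = 1.48662 bits

log₂(4) = 2.00000 bits

D_KL(P||U) = 2.00000 - 1.48662 = 0.51338 ≈ 0.5134 bits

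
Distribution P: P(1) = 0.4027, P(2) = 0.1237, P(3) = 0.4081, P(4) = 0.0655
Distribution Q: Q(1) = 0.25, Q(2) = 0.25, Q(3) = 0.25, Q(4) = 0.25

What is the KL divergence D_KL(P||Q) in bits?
0.3134 bits

D_KL(P||Q) = Σ P(x) log₂(P(x)/Q(x))

Computing term by term:
  P(1)·log₂(P(1)/Q(1)) = 0.4027·log₂(0.4027/0.25) = 0.27697
  P(2)·log₂(P(2)/Q(2)) = 0.1237·log₂(0.1237/0.25) = -0.12557
  P(3)·log₂(P(3)/Q(3)) = 0.4081·log₂(0.4081/0.25) = 0.28852
  P(4)·log₂(P(4)/Q(4)) = 0.0655·log₂(0.0655/0.25) = -0.12657

D_KL(P||Q) = 0.27697 - 0.12557 + 0.28852 - 0.12657 = 0.31335 ≈ 0.3134 bits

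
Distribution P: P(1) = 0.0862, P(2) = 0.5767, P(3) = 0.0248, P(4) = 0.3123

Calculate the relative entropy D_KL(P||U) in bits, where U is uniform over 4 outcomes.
0.5806 bits

U(i) = 1/4 for all i

D_KL(P||U) = Σ P(x) log₂(P(x) / (1/4))
           = Σ P(x) log₂(P(x)) + log₂(4)
           = log₂(4) - H(P)

H(P) = -Σ P(x) log₂(P(x)):
  -P(1)·log₂(P(1)) = -(0.0862)·log₂(0.0862) = 0.30482
  -P(2)·log₂(P(2)) = -(0.5767)·log₂(0.5767) = 0.45796
  -P(3)·log₂(P(3)) = -(0.0248)·log₂(0.0248) = 0.13227
  -P(4)·log₂(P(4)) = -(0.3123)·log₂(0.3123) = 0.52435
H(P) = 0.30482 + 0.45796 + 0.13227 + 0.52435 = 1.41940 bits

log₂(4) = 2.00000 bits

D_KL(P||U) = 2.00000 - 1.41940 = 0.58060 ≈ 0.5806 bits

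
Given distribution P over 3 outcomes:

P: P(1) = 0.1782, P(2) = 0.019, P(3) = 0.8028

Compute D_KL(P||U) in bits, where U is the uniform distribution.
0.7785 bits

U(i) = 1/3 for all i

D_KL(P||U) = Σ P(x) log₂(P(x) / (1/3))
           = Σ P(x) log₂(P(x)) + log₂(3)
           = log₂(3) - H(P)

H(P) = -Σ P(x) log₂(P(x)):
  -P(1)·log₂(P(1)) = -(0.1782)·log₂(0.1782) = 0.44344
  -P(2)·log₂(P(2)) = -(0.019)·log₂(0.019) = 0.10864
  -P(3)·log₂(P(3)) = -(0.8028)·log₂(0.8028) = 0.25440
H(P) = 0.44344 + 0.10864 + 0.25440 = 0.80648 bits

log₂(3) = 1.58496 bits

D_KL(P||U) = 1.58496 - 0.80648 = 0.77848 ≈ 0.7785 bits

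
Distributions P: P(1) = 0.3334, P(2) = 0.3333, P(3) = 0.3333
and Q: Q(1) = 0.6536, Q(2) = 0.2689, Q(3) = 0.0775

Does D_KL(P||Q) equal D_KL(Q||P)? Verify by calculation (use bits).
D_KL(P||Q) = 0.4809 bits, D_KL(Q||P) = 0.3884 bits. No — D_KL(P||Q) ≠ D_KL(Q||P) for this pair.

D_KL(P||Q) = Σ P(x) log₂(P(x)/Q(x))

Computing term by term:
  P(1)·log₂(P(1)/Q(1)) = 0.3334·log₂(0.3334/0.6536) = -0.32378
  P(2)·log₂(P(2)/Q(2)) = 0.3333·log₂(0.3333/0.2689) = 0.10324
  P(3)·log₂(P(3)/Q(3)) = 0.3333·log₂(0.3333/0.0775) = 0.70145

D_KL(P||Q) = -0.32378 + 0.10324 + 0.70145 = 0.48091 ≈ 0.4809 bits

D_KL(Q||P) = Σ Q(x) log₂(Q(x)/P(x))

Computing term by term:
  Q(1)·log₂(Q(1)/P(1)) = 0.6536·log₂(0.6536/0.3334) = 0.63475
  Q(2)·log₂(Q(2)/P(2)) = 0.2689·log₂(0.2689/0.3333) = -0.08329
  Q(3)·log₂(Q(3)/P(3)) = 0.0775·log₂(0.0775/0.3333) = -0.16310

D_KL(Q||P) = 0.63475 - 0.08329 - 0.16310 = 0.38836 ≈ 0.3884 bits

These are NOT equal (difference: 0.0925 bits). KL divergence is asymmetric: D_KL(P||Q) ≠ D_KL(Q||P) in general.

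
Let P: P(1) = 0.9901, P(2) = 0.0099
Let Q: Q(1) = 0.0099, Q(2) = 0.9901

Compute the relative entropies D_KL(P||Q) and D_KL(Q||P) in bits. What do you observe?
D_KL(P||Q) = 6.5125 bits, D_KL(Q||P) = 6.5125 bits. The two directions give the same value here, because Q is a self-inverse relabeling of P; in general KL divergence is asymmetric.

D_KL(P||Q) = Σ P(x) log₂(P(x)/Q(x))

Computing term by term:
  P(1)·log₂(P(1)/Q(1)) = 0.9901·log₂(0.9901/0.0099) = 6.57823
  P(2)·log₂(P(2)/Q(2)) = 0.0099·log₂(0.0099/0.9901) = -0.06578

D_KL(P||Q) = 6.57823 - 0.06578 = 6.51245 ≈ 6.5125 bits

D_KL(Q||P) = Σ Q(x) log₂(Q(x)/P(x))

Computing term by term:
  Q(1)·log₂(Q(1)/P(1)) = 0.0099·log₂(0.0099/0.9901) = -0.06578
  Q(2)·log₂(Q(2)/P(2)) = 0.9901·log₂(0.9901/0.0099) = 6.57823

D_KL(Q||P) = -0.06578 + 6.57823 = 6.51245 ≈ 6.5125 bits

These ARE equal here. Q is P with outcomes relabeled (Q(1) = P(2), Q(2) = P(1)) by a relabeling that is its own inverse, so the two sums contain exactly the same terms in a different order. This is a special case — KL divergence is not symmetric in general: D_KL(P||Q) ≠ D_KL(Q||P) for most P, Q.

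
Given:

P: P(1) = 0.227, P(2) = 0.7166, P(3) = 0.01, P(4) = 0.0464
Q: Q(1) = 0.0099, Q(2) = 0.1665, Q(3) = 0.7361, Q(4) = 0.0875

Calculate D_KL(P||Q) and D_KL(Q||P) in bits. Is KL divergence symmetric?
D_KL(P||Q) = 2.4303 bits, D_KL(Q||P) = 4.2499 bits. No, KL divergence is not symmetric.

D_KL(P||Q) = Σ P(x) log₂(P(x)/Q(x))

Computing term by term:
  P(1)·log₂(P(1)/Q(1)) = 0.227·log₂(0.227/0.0099) = 1.02584
  P(2)·log₂(P(2)/Q(2)) = 0.7166·log₂(0.7166/0.1665) = 1.50891
  P(3)·log₂(P(3)/Q(3)) = 0.01·log₂(0.01/0.7361) = -0.06202
  P(4)·log₂(P(4)/Q(4)) = 0.0464·log₂(0.0464/0.0875) = -0.04246

D_KL(P||Q) = 1.02584 + 1.50891 - 0.06202 - 0.04246 = 2.43027 ≈ 2.4303 bits

D_KL(Q||P) = Σ Q(x) log₂(Q(x)/P(x))

Computing term by term:
  Q(1)·log₂(Q(1)/P(1)) = 0.0099·log₂(0.0099/0.227) = -0.04474
  Q(2)·log₂(Q(2)/P(2)) = 0.1665·log₂(0.1665/0.7166) = -0.35059
  Q(3)·log₂(Q(3)/P(3)) = 0.7361·log₂(0.7361/0.01) = 4.56517
  Q(4)·log₂(Q(4)/P(4)) = 0.0875·log₂(0.0875/0.0464) = 0.08008

D_KL(Q||P) = -0.04474 - 0.35059 + 4.56517 + 0.08008 = 4.24992 ≈ 4.2499 bits

These are NOT equal (difference: 1.8196 bits). KL divergence is asymmetric: D_KL(P||Q) ≠ D_KL(Q||P) in general.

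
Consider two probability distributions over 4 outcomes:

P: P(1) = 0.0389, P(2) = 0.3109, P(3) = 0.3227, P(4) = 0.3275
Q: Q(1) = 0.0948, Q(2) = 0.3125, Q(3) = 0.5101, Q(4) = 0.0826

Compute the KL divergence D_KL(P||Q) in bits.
0.3854 bits

D_KL(P||Q) = Σ P(x) log₂(P(x)/Q(x))

Computing term by term:
  P(1)·log₂(P(1)/Q(1)) = 0.0389·log₂(0.0389/0.0948) = -0.04999
  P(2)·log₂(P(2)/Q(2)) = 0.3109·log₂(0.3109/0.3125) = -0.00230
  P(3)·log₂(P(3)/Q(3)) = 0.3227·log₂(0.3227/0.5101) = -0.21317
  P(4)·log₂(P(4)/Q(4)) = 0.3275·log₂(0.3275/0.0826) = 0.65083

D_KL(P||Q) = -0.04999 - 0.00230 - 0.21317 + 0.65083 = 0.38537 ≈ 0.3854 bits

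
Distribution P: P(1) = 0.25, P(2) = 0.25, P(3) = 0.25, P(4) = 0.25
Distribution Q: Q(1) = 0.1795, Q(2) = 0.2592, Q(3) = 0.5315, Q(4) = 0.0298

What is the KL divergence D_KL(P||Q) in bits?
0.6016 bits

D_KL(P||Q) = Σ P(x) log₂(P(x)/Q(x))

Computing term by term:
  P(1)·log₂(P(1)/Q(1)) = 0.25·log₂(0.25/0.1795) = 0.11949
  P(2)·log₂(P(2)/Q(2)) = 0.25·log₂(0.25/0.2592) = -0.01303
  P(3)·log₂(P(3)/Q(3)) = 0.25·log₂(0.25/0.5315) = -0.27204
  P(4)·log₂(P(4)/Q(4)) = 0.25·log₂(0.25/0.0298) = 0.76714

D_KL(P||Q) = 0.11949 - 0.01303 - 0.27204 + 0.76714 = 0.60156 ≈ 0.6016 bits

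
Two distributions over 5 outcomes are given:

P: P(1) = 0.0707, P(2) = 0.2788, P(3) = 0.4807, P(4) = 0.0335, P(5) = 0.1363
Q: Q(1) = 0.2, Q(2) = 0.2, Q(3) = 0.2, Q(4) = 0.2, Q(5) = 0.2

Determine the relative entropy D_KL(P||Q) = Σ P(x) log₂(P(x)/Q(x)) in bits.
0.4739 bits

D_KL(P||Q) = Σ P(x) log₂(P(x)/Q(x))

Computing term by term:
  P(1)·log₂(P(1)/Q(1)) = 0.0707·log₂(0.0707/0.2) = -0.10607
  P(2)·log₂(P(2)/Q(2)) = 0.2788·log₂(0.2788/0.2) = 0.13361
  P(3)·log₂(P(3)/Q(3)) = 0.4807·log₂(0.4807/0.2) = 0.60815
  P(4)·log₂(P(4)/Q(4)) = 0.0335·log₂(0.0335/0.2) = -0.08636
  P(5)·log₂(P(5)/Q(5)) = 0.1363·log₂(0.1363/0.2) = -0.07540

D_KL(P||Q) = -0.10607 + 0.13361 + 0.60815 - 0.08636 - 0.07540 = 0.47393 ≈ 0.4739 bits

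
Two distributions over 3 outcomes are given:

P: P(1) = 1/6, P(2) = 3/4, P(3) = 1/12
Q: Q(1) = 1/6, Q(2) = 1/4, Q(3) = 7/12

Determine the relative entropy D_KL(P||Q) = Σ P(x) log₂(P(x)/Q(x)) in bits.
0.9548 bits

D_KL(P||Q) = Σ P(x) log₂(P(x)/Q(x))

Computing term by term:
  P(1)·log₂(P(1)/Q(1)) = (1/6)·log₂((1/6)/(1/6)) = 0.00000
  P(2)·log₂(P(2)/Q(2)) = (3/4)·log₂((3/4)/(1/4)) = 1.18872
  P(3)·log₂(P(3)/Q(3)) = (1/12)·log₂((1/12)/(7/12)) = -0.23395

D_KL(P||Q) = 0.00000 + 1.18872 - 0.23395 = 0.95477 ≈ 0.9548 bits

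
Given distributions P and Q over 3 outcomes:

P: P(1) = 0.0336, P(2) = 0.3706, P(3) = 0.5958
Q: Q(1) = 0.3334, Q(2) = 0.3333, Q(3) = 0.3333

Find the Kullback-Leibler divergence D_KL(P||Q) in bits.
0.4448 bits

D_KL(P||Q) = Σ P(x) log₂(P(x)/Q(x))

Computing term by term:
  P(1)·log₂(P(1)/Q(1)) = 0.0336·log₂(0.0336/0.3334) = -0.11124
  P(2)·log₂(P(2)/Q(2)) = 0.3706·log₂(0.3706/0.3333) = 0.05672
  P(3)·log₂(P(3)/Q(3)) = 0.5958·log₂(0.5958/0.3333) = 0.49928

D_KL(P||Q) = -0.11124 + 0.05672 + 0.49928 = 0.44476 ≈ 0.4448 bits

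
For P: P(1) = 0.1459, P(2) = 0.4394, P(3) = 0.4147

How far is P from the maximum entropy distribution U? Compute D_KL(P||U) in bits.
0.1319 bits

U(i) = 1/3 for all i

D_KL(P||U) = Σ P(x) log₂(P(x) / (1/3))
           = Σ P(x) log₂(P(x)) + log₂(3)
           = log₂(3) - H(P)

H(P) = -Σ P(x) log₂(P(x)):
  -P(1)·log₂(P(1)) = -(0.1459)·log₂(0.1459) = 0.40516
  -P(2)·log₂(P(2)) = -(0.4394)·log₂(0.4394) = 0.52130
  -P(3)·log₂(P(3)) = -(0.4147)·log₂(0.4147) = 0.52661
H(P) = 0.40516 + 0.52130 + 0.52661 = 1.45307 bits

log₂(3) = 1.58496 bits

D_KL(P||U) = 1.58496 - 1.45307 = 0.13189 ≈ 0.1319 bits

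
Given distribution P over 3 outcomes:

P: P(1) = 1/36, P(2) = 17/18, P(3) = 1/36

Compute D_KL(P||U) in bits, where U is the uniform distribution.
1.2199 bits

U(i) = 1/3 for all i

D_KL(P||U) = Σ P(x) log₂(P(x) / (1/3))
           = Σ P(x) log₂(P(x)) + log₂(3)
           = log₂(3) - H(P)

H(P) = -Σ P(x) log₂(P(x)):
  -P(1)·log₂(P(1)) = -(1/36)·log₂(1/36) = 0.14361
  -P(2)·log₂(P(2)) = -(17/18)·log₂(17/18) = 0.07788
  -P(3)·log₂(P(3)) = -(1/36)·log₂(1/36) = 0.14361
H(P) = 0.14361 + 0.07788 + 0.14361 = 0.36510 bits

log₂(3) = 1.58496 bits

D_KL(P||U) = 1.58496 - 0.36510 = 1.21986 ≈ 1.2199 bits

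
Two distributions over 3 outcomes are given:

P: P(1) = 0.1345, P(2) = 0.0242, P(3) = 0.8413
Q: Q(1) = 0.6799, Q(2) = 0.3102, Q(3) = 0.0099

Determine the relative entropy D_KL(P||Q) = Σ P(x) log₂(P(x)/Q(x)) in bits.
4.9885 bits

D_KL(P||Q) = Σ P(x) log₂(P(x)/Q(x))

Computing term by term:
  P(1)·log₂(P(1)/Q(1)) = 0.1345·log₂(0.1345/0.6799) = -0.31442
  P(2)·log₂(P(2)/Q(2)) = 0.0242·log₂(0.0242/0.3102) = -0.08906
  P(3)·log₂(P(3)/Q(3)) = 0.8413·log₂(0.8413/0.0099) = 5.39193

D_KL(P||Q) = -0.31442 - 0.08906 + 5.39193 = 4.98845 ≈ 4.9885 bits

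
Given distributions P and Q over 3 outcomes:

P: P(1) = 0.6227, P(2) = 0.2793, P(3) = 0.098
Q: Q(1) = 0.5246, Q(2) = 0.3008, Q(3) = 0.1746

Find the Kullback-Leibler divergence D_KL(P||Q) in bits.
0.0425 bits

D_KL(P||Q) = Σ P(x) log₂(P(x)/Q(x))

Computing term by term:
  P(1)·log₂(P(1)/Q(1)) = 0.6227·log₂(0.6227/0.5246) = 0.15401
  P(2)·log₂(P(2)/Q(2)) = 0.2793·log₂(0.2793/0.3008) = -0.02988
  P(3)·log₂(P(3)/Q(3)) = 0.098·log₂(0.098/0.1746) = -0.08165

D_KL(P||Q) = 0.15401 - 0.02988 - 0.08165 = 0.04248 ≈ 0.0425 bits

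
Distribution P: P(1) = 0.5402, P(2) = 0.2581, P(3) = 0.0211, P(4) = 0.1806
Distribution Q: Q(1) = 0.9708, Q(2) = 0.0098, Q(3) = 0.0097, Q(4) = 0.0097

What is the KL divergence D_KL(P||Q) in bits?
1.5467 bits

D_KL(P||Q) = Σ P(x) log₂(P(x)/Q(x))

Computing term by term:
  P(1)·log₂(P(1)/Q(1)) = 0.5402·log₂(0.5402/0.9708) = -0.45684
  P(2)·log₂(P(2)/Q(2)) = 0.2581·log₂(0.2581/0.0098) = 1.21798
  P(3)·log₂(P(3)/Q(3)) = 0.0211·log₂(0.0211/0.0097) = 0.02366
  P(4)·log₂(P(4)/Q(4)) = 0.1806·log₂(0.1806/0.0097) = 0.76189

D_KL(P||Q) = -0.45684 + 1.21798 + 0.02366 + 0.76189 = 1.54669 ≈ 1.5467 bits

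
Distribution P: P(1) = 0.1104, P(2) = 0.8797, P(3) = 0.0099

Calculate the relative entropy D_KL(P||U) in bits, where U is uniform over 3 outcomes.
1.0054 bits

U(i) = 1/3 for all i

D_KL(P||U) = Σ P(x) log₂(P(x) / (1/3))
           = Σ P(x) log₂(P(x)) + log₂(3)
           = log₂(3) - H(P)

H(P) = -Σ P(x) log₂(P(x)):
  -P(1)·log₂(P(1)) = -(0.1104)·log₂(0.1104) = 0.35098
  -P(2)·log₂(P(2)) = -(0.8797)·log₂(0.8797) = 0.16267
  -P(3)·log₂(P(3)) = -(0.0099)·log₂(0.0099) = 0.06592
H(P) = 0.35098 + 0.16267 + 0.06592 = 0.57957 bits

log₂(3) = 1.58496 bits

D_KL(P||U) = 1.58496 - 0.57957 = 1.00539 ≈ 1.0054 bits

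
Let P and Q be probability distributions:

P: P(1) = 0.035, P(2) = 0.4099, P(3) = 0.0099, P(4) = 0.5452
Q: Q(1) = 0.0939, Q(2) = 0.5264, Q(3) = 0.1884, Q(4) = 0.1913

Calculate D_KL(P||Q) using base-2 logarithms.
0.5839 bits

D_KL(P||Q) = Σ P(x) log₂(P(x)/Q(x))

Computing term by term:
  P(1)·log₂(P(1)/Q(1)) = 0.035·log₂(0.035/0.0939) = -0.04983
  P(2)·log₂(P(2)/Q(2)) = 0.4099·log₂(0.4099/0.5264) = -0.14793
  P(3)·log₂(P(3)/Q(3)) = 0.0099·log₂(0.0099/0.1884) = -0.04208
  P(4)·log₂(P(4)/Q(4)) = 0.5452·log₂(0.5452/0.1913) = 0.82377

D_KL(P||Q) = -0.04983 - 0.14793 - 0.04208 + 0.82377 = 0.58393 ≈ 0.5839 bits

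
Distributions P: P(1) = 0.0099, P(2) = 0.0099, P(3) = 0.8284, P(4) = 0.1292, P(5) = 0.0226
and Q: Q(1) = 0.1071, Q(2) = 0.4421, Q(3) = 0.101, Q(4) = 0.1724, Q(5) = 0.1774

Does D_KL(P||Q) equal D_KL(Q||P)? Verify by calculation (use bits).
D_KL(P||Q) = 2.3058 bits, D_KL(Q||P) = 3.0834 bits. No — D_KL(P||Q) ≠ D_KL(Q||P) for this pair.

D_KL(P||Q) = Σ P(x) log₂(P(x)/Q(x))

Computing term by term:
  P(1)·log₂(P(1)/Q(1)) = 0.0099·log₂(0.0099/0.1071) = -0.03401
  P(2)·log₂(P(2)/Q(2)) = 0.0099·log₂(0.0099/0.4421) = -0.05426
  P(3)·log₂(P(3)/Q(3)) = 0.8284·log₂(0.8284/0.101) = 2.51500
  P(4)·log₂(P(4)/Q(4)) = 0.1292·log₂(0.1292/0.1724) = -0.05377
  P(5)·log₂(P(5)/Q(5)) = 0.0226·log₂(0.0226/0.1774) = -0.06718

D_KL(P||Q) = -0.03401 - 0.05426 + 2.51500 - 0.05377 - 0.06718 = 2.30578 ≈ 2.3058 bits

D_KL(Q||P) = Σ Q(x) log₂(Q(x)/P(x))

Computing term by term:
  Q(1)·log₂(Q(1)/P(1)) = 0.1071·log₂(0.1071/0.0099) = 0.36793
  Q(2)·log₂(Q(2)/P(2)) = 0.4421·log₂(0.4421/0.0099) = 2.42306
  Q(3)·log₂(Q(3)/P(3)) = 0.101·log₂(0.101/0.8284) = -0.30663
  Q(4)·log₂(Q(4)/P(4)) = 0.1724·log₂(0.1724/0.1292) = 0.07174
  Q(5)·log₂(Q(5)/P(5)) = 0.1774·log₂(0.1774/0.0226) = 0.52734

D_KL(Q||P) = 0.36793 + 2.42306 - 0.30663 + 0.07174 + 0.52734 = 3.08344 ≈ 3.0834 bits

These are NOT equal (difference: 0.7776 bits). KL divergence is asymmetric: D_KL(P||Q) ≠ D_KL(Q||P) in general.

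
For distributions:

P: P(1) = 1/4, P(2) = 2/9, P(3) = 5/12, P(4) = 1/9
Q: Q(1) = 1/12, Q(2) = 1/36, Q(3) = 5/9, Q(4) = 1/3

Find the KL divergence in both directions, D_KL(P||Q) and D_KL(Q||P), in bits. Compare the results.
D_KL(P||Q) = 0.7139 bits, D_KL(Q||P) = 0.5435 bits. D_KL(P||Q) is larger than D_KL(Q||P) by 0.1704 bits; the two directions differ.

D_KL(P||Q) = Σ P(x) log₂(P(x)/Q(x))

Computing term by term:
  P(1)·log₂(P(1)/Q(1)) = (1/4)·log₂((1/4)/(1/12)) = 0.39624
  P(2)·log₂(P(2)/Q(2)) = (2/9)·log₂((2/9)/(1/36)) = 0.66667
  P(3)·log₂(P(3)/Q(3)) = (5/12)·log₂((5/12)/(5/9)) = -0.17293
  P(4)·log₂(P(4)/Q(4)) = (1/9)·log₂((1/9)/(1/3)) = -0.17611

D_KL(P||Q) = 0.39624 + 0.66667 - 0.17293 - 0.17611 = 0.71387 ≈ 0.7139 bits

D_KL(Q||P) = Σ Q(x) log₂(Q(x)/P(x))

Computing term by term:
  Q(1)·log₂(Q(1)/P(1)) = (1/12)·log₂((1/12)/(1/4)) = -0.13208
  Q(2)·log₂(Q(2)/P(2)) = (1/36)·log₂((1/36)/(2/9)) = -0.08333
  Q(3)·log₂(Q(3)/P(3)) = (5/9)·log₂((5/9)/(5/12)) = 0.23058
  Q(4)·log₂(Q(4)/P(4)) = (1/3)·log₂((1/3)/(1/9)) = 0.52832

D_KL(Q||P) = -0.13208 - 0.08333 + 0.23058 + 0.52832 = 0.54349 ≈ 0.5435 bits

These are NOT equal (difference: 0.1704 bits). KL divergence is asymmetric: D_KL(P||Q) ≠ D_KL(Q||P) in general.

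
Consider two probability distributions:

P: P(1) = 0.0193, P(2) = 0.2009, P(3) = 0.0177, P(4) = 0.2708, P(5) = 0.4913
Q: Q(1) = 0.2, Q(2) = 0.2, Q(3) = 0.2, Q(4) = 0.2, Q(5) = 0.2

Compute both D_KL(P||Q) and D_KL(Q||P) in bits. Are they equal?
D_KL(P||Q) = 0.6297 bits, D_KL(Q||P) = 1.0262 bits. No, they are not equal.

D_KL(P||Q) = Σ P(x) log₂(P(x)/Q(x))

Computing term by term:
  P(1)·log₂(P(1)/Q(1)) = 0.0193·log₂(0.0193/0.2) = -0.06511
  P(2)·log₂(P(2)/Q(2)) = 0.2009·log₂(0.2009/0.2) = 0.00130
  P(3)·log₂(P(3)/Q(3)) = 0.0177·log₂(0.0177/0.2) = -0.06192
  P(4)·log₂(P(4)/Q(4)) = 0.2708·log₂(0.2708/0.2) = 0.11840
  P(5)·log₂(P(5)/Q(5)) = 0.4913·log₂(0.4913/0.2) = 0.63702

D_KL(P||Q) = -0.06511 + 0.00130 - 0.06192 + 0.11840 + 0.63702 = 0.62969 ≈ 0.6297 bits

D_KL(Q||P) = Σ Q(x) log₂(Q(x)/P(x))

Computing term by term:
  Q(1)·log₂(Q(1)/P(1)) = 0.2·log₂(0.2/0.0193) = 0.67467
  Q(2)·log₂(Q(2)/P(2)) = 0.2·log₂(0.2/0.2009) = -0.00130
  Q(3)·log₂(Q(3)/P(3)) = 0.2·log₂(0.2/0.0177) = 0.69964
  Q(4)·log₂(Q(4)/P(4)) = 0.2·log₂(0.2/0.2708) = -0.08745
  Q(5)·log₂(Q(5)/P(5)) = 0.2·log₂(0.2/0.4913) = -0.25932

D_KL(Q||P) = 0.67467 - 0.00130 + 0.69964 - 0.08745 - 0.25932 = 1.02624 ≈ 1.0262 bits

These are NOT equal (difference: 0.3965 bits). KL divergence is asymmetric: D_KL(P||Q) ≠ D_KL(Q||P) in general.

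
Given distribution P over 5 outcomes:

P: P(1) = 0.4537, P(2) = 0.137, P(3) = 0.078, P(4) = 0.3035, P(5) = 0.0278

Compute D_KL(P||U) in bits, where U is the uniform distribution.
0.4589 bits

U(i) = 1/5 for all i

D_KL(P||U) = Σ P(x) log₂(P(x) / (1/5))
           = Σ P(x) log₂(P(x)) + log₂(5)
           = log₂(5) - H(P)

H(P) = -Σ P(x) log₂(P(x)):
  -P(1)·log₂(P(1)) = -(0.4537)·log₂(0.4537) = 0.51730
  -P(2)·log₂(P(2)) = -(0.137)·log₂(0.137) = 0.39288
  -P(3)·log₂(P(3)) = -(0.078)·log₂(0.078) = 0.28707
  -P(4)·log₂(P(4)) = -(0.3035)·log₂(0.3035) = 0.52209
  -P(5)·log₂(P(5)) = -(0.0278)·log₂(0.0278) = 0.14369
H(P) = 0.51730 + 0.39288 + 0.28707 + 0.52209 + 0.14369 = 1.86303 bits

log₂(5) = 2.32193 bits

D_KL(P||U) = 2.32193 - 1.86303 = 0.45890 ≈ 0.4589 bits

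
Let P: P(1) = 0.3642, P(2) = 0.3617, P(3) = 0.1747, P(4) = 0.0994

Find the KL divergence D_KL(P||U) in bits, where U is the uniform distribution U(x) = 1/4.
0.1678 bits

U(i) = 1/4 for all i

D_KL(P||U) = Σ P(x) log₂(P(x) / (1/4))
           = Σ P(x) log₂(P(x)) + log₂(4)
           = log₂(4) - H(P)

H(P) = -Σ P(x) log₂(P(x)):
  -P(1)·log₂(P(1)) = -(0.3642)·log₂(0.3642) = 0.53071
  -P(2)·log₂(P(2)) = -(0.3617)·log₂(0.3617) = 0.53066
  -P(3)·log₂(P(3)) = -(0.1747)·log₂(0.1747) = 0.43973
  -P(4)·log₂(P(4)) = -(0.0994)·log₂(0.0994) = 0.33106
H(P) = 0.53071 + 0.53066 + 0.43973 + 0.33106 = 1.83216 bits

log₂(4) = 2.00000 bits

D_KL(P||U) = 2.00000 - 1.83216 = 0.16784 ≈ 0.1678 bits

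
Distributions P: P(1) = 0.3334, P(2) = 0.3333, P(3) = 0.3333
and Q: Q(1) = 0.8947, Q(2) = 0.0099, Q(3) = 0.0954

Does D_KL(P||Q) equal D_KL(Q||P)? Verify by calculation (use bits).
D_KL(P||Q) = 1.8176 bits, D_KL(Q||P) = 1.0518 bits. No — D_KL(P||Q) ≠ D_KL(Q||P) for this pair.

D_KL(P||Q) = Σ P(x) log₂(P(x)/Q(x))

Computing term by term:
  P(1)·log₂(P(1)/Q(1)) = 0.3334·log₂(0.3334/0.8947) = -0.47481
  P(2)·log₂(P(2)/Q(2)) = 0.3333·log₂(0.3333/0.0099) = 1.69091
  P(3)·log₂(P(3)/Q(3)) = 0.3333·log₂(0.3333/0.0954) = 0.60153

D_KL(P||Q) = -0.47481 + 1.69091 + 0.60153 = 1.81763 ≈ 1.8176 bits

D_KL(Q||P) = Σ Q(x) log₂(Q(x)/P(x))

Computing term by term:
  Q(1)·log₂(Q(1)/P(1)) = 0.8947·log₂(0.8947/0.3334) = 1.27419
  Q(2)·log₂(Q(2)/P(2)) = 0.0099·log₂(0.0099/0.3333) = -0.05023
  Q(3)·log₂(Q(3)/P(3)) = 0.0954·log₂(0.0954/0.3333) = -0.17217

D_KL(Q||P) = 1.27419 - 0.05023 - 0.17217 = 1.05179 ≈ 1.0518 bits

These are NOT equal (difference: 0.7658 bits). KL divergence is asymmetric: D_KL(P||Q) ≠ D_KL(Q||P) in general.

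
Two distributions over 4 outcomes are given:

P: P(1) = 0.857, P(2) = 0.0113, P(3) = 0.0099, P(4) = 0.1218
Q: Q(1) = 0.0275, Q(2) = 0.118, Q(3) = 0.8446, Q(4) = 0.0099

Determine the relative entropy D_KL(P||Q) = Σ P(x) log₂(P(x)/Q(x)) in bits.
4.5915 bits

D_KL(P||Q) = Σ P(x) log₂(P(x)/Q(x))

Computing term by term:
  P(1)·log₂(P(1)/Q(1)) = 0.857·log₂(0.857/0.0275) = 4.25226
  P(2)·log₂(P(2)/Q(2)) = 0.0113·log₂(0.0113/0.118) = -0.03824
  P(3)·log₂(P(3)/Q(3)) = 0.0099·log₂(0.0099/0.8446) = -0.06351
  P(4)·log₂(P(4)/Q(4)) = 0.1218·log₂(0.1218/0.0099) = 0.44103

D_KL(P||Q) = 4.25226 - 0.03824 - 0.06351 + 0.44103 = 4.59154 ≈ 4.5915 bits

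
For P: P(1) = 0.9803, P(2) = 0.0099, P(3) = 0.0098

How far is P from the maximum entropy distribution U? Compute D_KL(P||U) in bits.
1.4255 bits

U(i) = 1/3 for all i

D_KL(P||U) = Σ P(x) log₂(P(x) / (1/3))
           = Σ P(x) log₂(P(x)) + log₂(3)
           = log₂(3) - H(P)

H(P) = -Σ P(x) log₂(P(x)):
  -P(1)·log₂(P(1)) = -(0.9803)·log₂(0.9803) = 0.02814
  -P(2)·log₂(P(2)) = -(0.0099)·log₂(0.0099) = 0.06592
  -P(3)·log₂(P(3)) = -(0.0098)·log₂(0.0098) = 0.06540
H(P) = 0.02814 + 0.06592 + 0.06540 = 0.15946 bits

log₂(3) = 1.58496 bits

D_KL(P||U) = 1.58496 - 0.15946 = 1.42550 ≈ 1.4255 bits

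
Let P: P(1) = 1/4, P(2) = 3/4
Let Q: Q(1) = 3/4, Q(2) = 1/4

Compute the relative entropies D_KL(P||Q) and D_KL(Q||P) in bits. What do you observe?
D_KL(P||Q) = 0.7925 bits, D_KL(Q||P) = 0.7925 bits. The two directions give the same value here, because Q is a self-inverse relabeling of P; in general KL divergence is asymmetric.

D_KL(P||Q) = Σ P(x) log₂(P(x)/Q(x))

Computing term by term:
  P(1)·log₂(P(1)/Q(1)) = (1/4)·log₂((1/4)/(3/4)) = -0.39624
  P(2)·log₂(P(2)/Q(2)) = (3/4)·log₂((3/4)/(1/4)) = 1.18872

D_KL(P||Q) = -0.39624 + 1.18872 = 0.79248 ≈ 0.7925 bits

D_KL(Q||P) = Σ Q(x) log₂(Q(x)/P(x))

Computing term by term:
  Q(1)·log₂(Q(1)/P(1)) = (3/4)·log₂((3/4)/(1/4)) = 1.18872
  Q(2)·log₂(Q(2)/P(2)) = (1/4)·log₂((1/4)/(3/4)) = -0.39624

D_KL(Q||P) = 1.18872 - 0.39624 = 0.79248 ≈ 0.7925 bits

These ARE equal here. Q is P with outcomes relabeled (Q(1) = P(2), Q(2) = P(1)) by a relabeling that is its own inverse, so the two sums contain exactly the same terms in a different order. This is a special case — KL divergence is not symmetric in general: D_KL(P||Q) ≠ D_KL(Q||P) for most P, Q.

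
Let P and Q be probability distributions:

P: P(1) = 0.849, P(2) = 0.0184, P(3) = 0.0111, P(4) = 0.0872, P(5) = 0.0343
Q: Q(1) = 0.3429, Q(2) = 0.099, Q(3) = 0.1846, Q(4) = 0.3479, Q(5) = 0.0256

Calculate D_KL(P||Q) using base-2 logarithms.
0.8612 bits

D_KL(P||Q) = Σ P(x) log₂(P(x)/Q(x))

Computing term by term:
  P(1)·log₂(P(1)/Q(1)) = 0.849·log₂(0.849/0.3429) = 1.11047
  P(2)·log₂(P(2)/Q(2)) = 0.0184·log₂(0.0184/0.099) = -0.04467
  P(3)·log₂(P(3)/Q(3)) = 0.0111·log₂(0.0111/0.1846) = -0.04502
  P(4)·log₂(P(4)/Q(4)) = 0.0872·log₂(0.0872/0.3479) = -0.17407
  P(5)·log₂(P(5)/Q(5)) = 0.0343·log₂(0.0343/0.0256) = 0.01448

D_KL(P||Q) = 1.11047 - 0.04467 - 0.04502 - 0.17407 + 0.01448 = 0.86119 ≈ 0.8612 bits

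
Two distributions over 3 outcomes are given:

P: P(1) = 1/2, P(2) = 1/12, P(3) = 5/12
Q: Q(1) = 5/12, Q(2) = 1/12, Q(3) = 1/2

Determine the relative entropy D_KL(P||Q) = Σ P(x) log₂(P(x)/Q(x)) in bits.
0.0219 bits

D_KL(P||Q) = Σ P(x) log₂(P(x)/Q(x))

Computing term by term:
  P(1)·log₂(P(1)/Q(1)) = (1/2)·log₂((1/2)/(5/12)) = 0.13152
  P(2)·log₂(P(2)/Q(2)) = (1/12)·log₂((1/12)/(1/12)) = 0.00000
  P(3)·log₂(P(3)/Q(3)) = (5/12)·log₂((5/12)/(1/2)) = -0.10960

D_KL(P||Q) = 0.13152 + 0.00000 - 0.10960 = 0.02192 ≈ 0.0219 bits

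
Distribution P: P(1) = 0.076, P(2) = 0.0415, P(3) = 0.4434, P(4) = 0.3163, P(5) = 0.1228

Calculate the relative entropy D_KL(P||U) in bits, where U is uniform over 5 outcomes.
0.4318 bits

U(i) = 1/5 for all i

D_KL(P||U) = Σ P(x) log₂(P(x) / (1/5))
           = Σ P(x) log₂(P(x)) + log₂(5)
           = log₂(5) - H(P)

H(P) = -Σ P(x) log₂(P(x)):
  -P(1)·log₂(P(1)) = -(0.076)·log₂(0.076) = 0.28256
  -P(2)·log₂(P(2)) = -(0.0415)·log₂(0.0415) = 0.19052
  -P(3)·log₂(P(3)) = -(0.4434)·log₂(0.4434) = 0.52025
  -P(4)·log₂(P(4)) = -(0.3163)·log₂(0.3163) = 0.52526
  -P(5)·log₂(P(5)) = -(0.1228)·log₂(0.1228) = 0.37155
H(P) = 0.28256 + 0.19052 + 0.52025 + 0.52526 + 0.37155 = 1.89014 bits

log₂(5) = 2.32193 bits

D_KL(P||U) = 2.32193 - 1.89014 = 0.43179 ≈ 0.4318 bits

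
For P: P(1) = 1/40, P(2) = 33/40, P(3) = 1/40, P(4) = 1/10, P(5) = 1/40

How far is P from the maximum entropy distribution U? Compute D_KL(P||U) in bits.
1.3616 bits

U(i) = 1/5 for all i

D_KL(P||U) = Σ P(x) log₂(P(x) / (1/5))
           = Σ P(x) log₂(P(x)) + log₂(5)
           = log₂(5) - H(P)

H(P) = -Σ P(x) log₂(P(x)):
  -P(1)·log₂(P(1)) = -(1/40)·log₂(1/40) = 0.13305
  -P(2)·log₂(P(2)) = -(33/40)·log₂(33/40) = 0.22897
  -P(3)·log₂(P(3)) = -(1/40)·log₂(1/40) = 0.13305
  -P(4)·log₂(P(4)) = -(1/10)·log₂(1/10) = 0.33219
  -P(5)·log₂(P(5)) = -(1/40)·log₂(1/40) = 0.13305
H(P) = 0.13305 + 0.22897 + 0.13305 + 0.33219 + 0.13305 = 0.96031 bits

log₂(5) = 2.32193 bits

D_KL(P||U) = 2.32193 - 0.96031 = 1.36162 ≈ 1.3616 bits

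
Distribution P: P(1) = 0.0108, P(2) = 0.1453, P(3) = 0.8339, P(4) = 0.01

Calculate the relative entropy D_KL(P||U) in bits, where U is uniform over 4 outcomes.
1.2401 bits

U(i) = 1/4 for all i

D_KL(P||U) = Σ P(x) log₂(P(x) / (1/4))
           = Σ P(x) log₂(P(x)) + log₂(4)
           = log₂(4) - H(P)

H(P) = -Σ P(x) log₂(P(x)):
  -P(1)·log₂(P(1)) = -(0.0108)·log₂(0.0108) = 0.07055
  -P(2)·log₂(P(2)) = -(0.1453)·log₂(0.1453) = 0.40435
  -P(3)·log₂(P(3)) = -(0.8339)·log₂(0.8339) = 0.21853
  -P(4)·log₂(P(4)) = -(0.01)·log₂(0.01) = 0.06644
H(P) = 0.07055 + 0.40435 + 0.21853 + 0.06644 = 0.75987 bits

log₂(4) = 2.00000 bits

D_KL(P||U) = 2.00000 - 0.75987 = 1.24013 ≈ 1.2401 bits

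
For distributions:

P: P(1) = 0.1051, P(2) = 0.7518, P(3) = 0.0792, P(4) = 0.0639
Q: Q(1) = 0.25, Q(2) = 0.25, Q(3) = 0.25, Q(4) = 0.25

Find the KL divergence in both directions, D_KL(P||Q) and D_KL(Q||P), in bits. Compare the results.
D_KL(P||Q) = 0.8057 bits, D_KL(Q||P) = 0.8220 bits. D_KL(Q||P) is larger than D_KL(P||Q) by 0.0163 bits; the two directions differ.

D_KL(P||Q) = Σ P(x) log₂(P(x)/Q(x))

Computing term by term:
  P(1)·log₂(P(1)/Q(1)) = 0.1051·log₂(0.1051/0.25) = -0.13139
  P(2)·log₂(P(2)/Q(2)) = 0.7518·log₂(0.7518/0.25) = 1.19417
  P(3)·log₂(P(3)/Q(3)) = 0.0792·log₂(0.0792/0.25) = -0.13134
  P(4)·log₂(P(4)/Q(4)) = 0.0639·log₂(0.0639/0.25) = -0.12576

D_KL(P||Q) = -0.13139 + 1.19417 - 0.13134 - 0.12576 = 0.80568 ≈ 0.8057 bits

D_KL(Q||P) = Σ Q(x) log₂(Q(x)/P(x))

Computing term by term:
  Q(1)·log₂(Q(1)/P(1)) = 0.25·log₂(0.25/0.1051) = 0.31254
  Q(2)·log₂(Q(2)/P(2)) = 0.25·log₂(0.25/0.7518) = -0.39711
  Q(3)·log₂(Q(3)/P(3)) = 0.25·log₂(0.25/0.0792) = 0.41459
  Q(4)·log₂(Q(4)/P(4)) = 0.25·log₂(0.25/0.0639) = 0.49201

D_KL(Q||P) = 0.31254 - 0.39711 + 0.41459 + 0.49201 = 0.82203 ≈ 0.8220 bits

These are NOT equal (difference: 0.0163 bits). KL divergence is asymmetric: D_KL(P||Q) ≠ D_KL(Q||P) in general.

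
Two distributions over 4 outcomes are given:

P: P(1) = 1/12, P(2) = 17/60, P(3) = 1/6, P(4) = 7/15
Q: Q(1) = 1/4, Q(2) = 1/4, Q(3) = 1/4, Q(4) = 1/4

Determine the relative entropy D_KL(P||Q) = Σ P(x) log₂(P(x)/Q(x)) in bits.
0.2418 bits

D_KL(P||Q) = Σ P(x) log₂(P(x)/Q(x))

Computing term by term:
  P(1)·log₂(P(1)/Q(1)) = (1/12)·log₂((1/12)/(1/4)) = -0.13208
  P(2)·log₂(P(2)/Q(2)) = (17/60)·log₂((17/60)/(1/4)) = 0.05116
  P(3)·log₂(P(3)/Q(3)) = (1/6)·log₂((1/6)/(1/4)) = -0.09749
  P(4)·log₂(P(4)/Q(4)) = (7/15)·log₂((7/15)/(1/4)) = 0.42022

D_KL(P||Q) = -0.13208 + 0.05116 - 0.09749 + 0.42022 = 0.24181 ≈ 0.2418 bits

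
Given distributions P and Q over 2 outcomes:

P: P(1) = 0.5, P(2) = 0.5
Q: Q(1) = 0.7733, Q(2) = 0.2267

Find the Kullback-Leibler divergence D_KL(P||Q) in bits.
0.2560 bits

D_KL(P||Q) = Σ P(x) log₂(P(x)/Q(x))

Computing term by term:
  P(1)·log₂(P(1)/Q(1)) = 0.5·log₂(0.5/0.7733) = -0.31455
  P(2)·log₂(P(2)/Q(2)) = 0.5·log₂(0.5/0.2267) = 0.57057

D_KL(P||Q) = -0.31455 + 0.57057 = 0.25602 ≈ 0.2560 bits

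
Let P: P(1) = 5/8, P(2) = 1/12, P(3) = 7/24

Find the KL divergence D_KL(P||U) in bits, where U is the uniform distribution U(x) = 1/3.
0.3440 bits

U(i) = 1/3 for all i

D_KL(P||U) = Σ P(x) log₂(P(x) / (1/3))
           = Σ P(x) log₂(P(x)) + log₂(3)
           = log₂(3) - H(P)

H(P) = -Σ P(x) log₂(P(x)):
  -P(1)·log₂(P(1)) = -(5/8)·log₂(5/8) = 0.42379
  -P(2)·log₂(P(2)) = -(1/12)·log₂(1/12) = 0.29875
  -P(3)·log₂(P(3)) = -(7/24)·log₂(7/24) = 0.51847
H(P) = 0.42379 + 0.29875 + 0.51847 = 1.24101 bits

log₂(3) = 1.58496 bits

D_KL(P||U) = 1.58496 - 1.24101 = 0.34395 ≈ 0.3440 bits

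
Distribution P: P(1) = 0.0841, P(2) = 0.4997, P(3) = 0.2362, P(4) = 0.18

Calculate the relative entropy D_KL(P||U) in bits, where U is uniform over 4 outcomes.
0.2624 bits

U(i) = 1/4 for all i

D_KL(P||U) = Σ P(x) log₂(P(x) / (1/4))
           = Σ P(x) log₂(P(x)) + log₂(4)
           = log₂(4) - H(P)

H(P) = -Σ P(x) log₂(P(x)):
  -P(1)·log₂(P(1)) = -(0.0841)·log₂(0.0841) = 0.30038
  -P(2)·log₂(P(2)) = -(0.4997)·log₂(0.4997) = 0.50013
  -P(3)·log₂(P(3)) = -(0.2362)·log₂(0.2362) = 0.49175
  -P(4)·log₂(P(4)) = -(0.18)·log₂(0.18) = 0.44531
H(P) = 0.30038 + 0.50013 + 0.49175 + 0.44531 = 1.73757 bits

log₂(4) = 2.00000 bits

D_KL(P||U) = 2.00000 - 1.73757 = 0.26243 ≈ 0.2624 bits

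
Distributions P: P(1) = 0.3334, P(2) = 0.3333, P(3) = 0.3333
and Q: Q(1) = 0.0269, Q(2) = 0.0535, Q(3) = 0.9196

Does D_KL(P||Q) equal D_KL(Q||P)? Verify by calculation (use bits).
D_KL(P||Q) = 1.6024 bits, D_KL(Q||P) = 1.1076 bits. No — D_KL(P||Q) ≠ D_KL(Q||P) for this pair.

D_KL(P||Q) = Σ P(x) log₂(P(x)/Q(x))

Computing term by term:
  P(1)·log₂(P(1)/Q(1)) = 0.3334·log₂(0.3334/0.0269) = 1.21077
  P(2)·log₂(P(2)/Q(2)) = 0.3333·log₂(0.3333/0.0535) = 0.87965
  P(3)·log₂(P(3)/Q(3)) = 0.3333·log₂(0.3333/0.9196) = -0.48801

D_KL(P||Q) = 1.21077 + 0.87965 - 0.48801 = 1.60241 ≈ 1.6024 bits

D_KL(Q||P) = Σ Q(x) log₂(Q(x)/P(x))

Computing term by term:
  Q(1)·log₂(Q(1)/P(1)) = 0.0269·log₂(0.0269/0.3334) = -0.09769
  Q(2)·log₂(Q(2)/P(2)) = 0.0535·log₂(0.0535/0.3333) = -0.14120
  Q(3)·log₂(Q(3)/P(3)) = 0.9196·log₂(0.9196/0.3333) = 1.34646

D_KL(Q||P) = -0.09769 - 0.14120 + 1.34646 = 1.10757 ≈ 1.1076 bits

These are NOT equal (difference: 0.4948 bits). KL divergence is asymmetric: D_KL(P||Q) ≠ D_KL(Q||P) in general.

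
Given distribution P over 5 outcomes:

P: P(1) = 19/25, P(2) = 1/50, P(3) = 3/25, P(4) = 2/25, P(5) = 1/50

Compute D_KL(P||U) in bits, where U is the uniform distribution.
1.1367 bits

U(i) = 1/5 for all i

D_KL(P||U) = Σ P(x) log₂(P(x) / (1/5))
           = Σ P(x) log₂(P(x)) + log₂(5)
           = log₂(5) - H(P)

H(P) = -Σ P(x) log₂(P(x)):
  -P(1)·log₂(P(1)) = -(19/25)·log₂(19/25) = 0.30091
  -P(2)·log₂(P(2)) = -(1/50)·log₂(1/50) = 0.11288
  -P(3)·log₂(P(3)) = -(3/25)·log₂(3/25) = 0.36707
  -P(4)·log₂(P(4)) = -(2/25)·log₂(2/25) = 0.29151
  -P(5)·log₂(P(5)) = -(1/50)·log₂(1/50) = 0.11288
H(P) = 0.30091 + 0.11288 + 0.36707 + 0.29151 + 0.11288 = 1.18525 bits

log₂(5) = 2.32193 bits

D_KL(P||U) = 2.32193 - 1.18525 = 1.13668 ≈ 1.1367 bits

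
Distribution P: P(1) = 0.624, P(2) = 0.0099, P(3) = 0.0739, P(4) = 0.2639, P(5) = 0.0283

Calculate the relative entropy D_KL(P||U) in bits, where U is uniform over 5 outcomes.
0.9010 bits

U(i) = 1/5 for all i

D_KL(P||U) = Σ P(x) log₂(P(x) / (1/5))
           = Σ P(x) log₂(P(x)) + log₂(5)
           = log₂(5) - H(P)

H(P) = -Σ P(x) log₂(P(x)):
  -P(1)·log₂(P(1)) = -(0.624)·log₂(0.624) = 0.42456
  -P(2)·log₂(P(2)) = -(0.0099)·log₂(0.0099) = 0.06592
  -P(3)·log₂(P(3)) = -(0.0739)·log₂(0.0739) = 0.27774
  -P(4)·log₂(P(4)) = -(0.2639)·log₂(0.2639) = 0.50720
  -P(5)·log₂(P(5)) = -(0.0283)·log₂(0.0283) = 0.14555
H(P) = 0.42456 + 0.06592 + 0.27774 + 0.50720 + 0.14555 = 1.42097 bits

log₂(5) = 2.32193 bits

D_KL(P||U) = 2.32193 - 1.42097 = 0.90096 ≈ 0.9010 bits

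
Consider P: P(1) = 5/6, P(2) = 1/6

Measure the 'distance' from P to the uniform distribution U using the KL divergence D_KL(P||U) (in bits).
0.3500 bits

U(i) = 1/2 for all i

D_KL(P||U) = Σ P(x) log₂(P(x) / (1/2))
           = Σ P(x) log₂(P(x)) + log₂(2)
           = log₂(2) - H(P)

H(P) = -Σ P(x) log₂(P(x)):
  -P(1)·log₂(P(1)) = -(5/6)·log₂(5/6) = 0.21920
  -P(2)·log₂(P(2)) = -(1/6)·log₂(1/6) = 0.43083
H(P) = 0.21920 + 0.43083 = 0.65003 bits

log₂(2) = 1.00000 bits

D_KL(P||U) = 1.00000 - 0.65003 = 0.34997 ≈ 0.3500 bits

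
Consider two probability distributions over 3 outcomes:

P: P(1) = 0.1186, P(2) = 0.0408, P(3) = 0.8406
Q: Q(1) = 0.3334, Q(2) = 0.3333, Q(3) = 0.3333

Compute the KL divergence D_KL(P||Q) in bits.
0.8214 bits

D_KL(P||Q) = Σ P(x) log₂(P(x)/Q(x))

Computing term by term:
  P(1)·log₂(P(1)/Q(1)) = 0.1186·log₂(0.1186/0.3334) = -0.17685
  P(2)·log₂(P(2)/Q(2)) = 0.0408·log₂(0.0408/0.3333) = -0.12363
  P(3)·log₂(P(3)/Q(3)) = 0.8406·log₂(0.8406/0.3333) = 1.12186

D_KL(P||Q) = -0.17685 - 0.12363 + 1.12186 = 0.82138 ≈ 0.8214 bits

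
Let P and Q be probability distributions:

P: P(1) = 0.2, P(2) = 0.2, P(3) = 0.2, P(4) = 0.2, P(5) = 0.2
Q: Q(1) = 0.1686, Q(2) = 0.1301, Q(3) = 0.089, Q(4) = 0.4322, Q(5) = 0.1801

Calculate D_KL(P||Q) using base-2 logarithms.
0.2149 bits

D_KL(P||Q) = Σ P(x) log₂(P(x)/Q(x))

Computing term by term:
  P(1)·log₂(P(1)/Q(1)) = 0.2·log₂(0.2/0.1686) = 0.04928
  P(2)·log₂(P(2)/Q(2)) = 0.2·log₂(0.2/0.1301) = 0.12408
  P(3)·log₂(P(3)/Q(3)) = 0.2·log₂(0.2/0.089) = 0.23362
  P(4)·log₂(P(4)/Q(4)) = 0.2·log₂(0.2/0.4322) = -0.22234
  P(5)·log₂(P(5)/Q(5)) = 0.2·log₂(0.2/0.1801) = 0.03024

D_KL(P||Q) = 0.04928 + 0.12408 + 0.23362 - 0.22234 + 0.03024 = 0.21488 ≈ 0.2149 bits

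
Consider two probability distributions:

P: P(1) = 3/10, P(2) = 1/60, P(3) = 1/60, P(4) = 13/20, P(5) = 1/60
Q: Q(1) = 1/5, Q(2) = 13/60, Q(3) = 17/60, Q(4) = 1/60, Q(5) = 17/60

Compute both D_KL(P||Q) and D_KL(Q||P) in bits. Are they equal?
D_KL(P||Q) = 3.4131 bits, D_KL(Q||P) = 2.9129 bits. No, they are not equal.

D_KL(P||Q) = Σ P(x) log₂(P(x)/Q(x))

Computing term by term:
  P(1)·log₂(P(1)/Q(1)) = (3/10)·log₂((3/10)/(1/5)) = 0.17549
  P(2)·log₂(P(2)/Q(2)) = (1/60)·log₂((1/60)/(13/60)) = -0.06167
  P(3)·log₂(P(3)/Q(3)) = (1/60)·log₂((1/60)/(17/60)) = -0.06812
  P(4)·log₂(P(4)/Q(4)) = (13/20)·log₂((13/20)/(1/60)) = 3.43551
  P(5)·log₂(P(5)/Q(5)) = (1/60)·log₂((1/60)/(17/60)) = -0.06812

D_KL(P||Q) = 0.17549 - 0.06167 - 0.06812 + 3.43551 - 0.06812 = 3.41309 ≈ 3.4131 bits

D_KL(Q||P) = Σ Q(x) log₂(Q(x)/P(x))

Computing term by term:
  Q(1)·log₂(Q(1)/P(1)) = (1/5)·log₂((1/5)/(3/10)) = -0.11699
  Q(2)·log₂(Q(2)/P(2)) = (13/60)·log₂((13/60)/(1/60)) = 0.80176
  Q(3)·log₂(Q(3)/P(3)) = (17/60)·log₂((17/60)/(1/60)) = 1.15811
  Q(4)·log₂(Q(4)/P(4)) = (1/60)·log₂((1/60)/(13/20)) = -0.08809
  Q(5)·log₂(Q(5)/P(5)) = (17/60)·log₂((17/60)/(1/60)) = 1.15811

D_KL(Q||P) = -0.11699 + 0.80176 + 1.15811 - 0.08809 + 1.15811 = 2.91290 ≈ 2.9129 bits

These are NOT equal (difference: 0.5002 bits). KL divergence is asymmetric: D_KL(P||Q) ≠ D_KL(Q||P) in general.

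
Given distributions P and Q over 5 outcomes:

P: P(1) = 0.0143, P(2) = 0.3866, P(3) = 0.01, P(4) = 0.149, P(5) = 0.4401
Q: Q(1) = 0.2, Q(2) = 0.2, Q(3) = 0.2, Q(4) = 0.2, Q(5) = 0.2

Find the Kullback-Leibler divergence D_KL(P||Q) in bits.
0.7074 bits

D_KL(P||Q) = Σ P(x) log₂(P(x)/Q(x))

Computing term by term:
  P(1)·log₂(P(1)/Q(1)) = 0.0143·log₂(0.0143/0.2) = -0.05442
  P(2)·log₂(P(2)/Q(2)) = 0.3866·log₂(0.3866/0.2) = 0.36760
  P(3)·log₂(P(3)/Q(3)) = 0.01·log₂(0.01/0.2) = -0.04322
  P(4)·log₂(P(4)/Q(4)) = 0.149·log₂(0.149/0.2) = -0.06328
  P(5)·log₂(P(5)/Q(5)) = 0.4401·log₂(0.4401/0.2) = 0.50076

D_KL(P||Q) = -0.05442 + 0.36760 - 0.04322 - 0.06328 + 0.50076 = 0.70744 ≈ 0.7074 bits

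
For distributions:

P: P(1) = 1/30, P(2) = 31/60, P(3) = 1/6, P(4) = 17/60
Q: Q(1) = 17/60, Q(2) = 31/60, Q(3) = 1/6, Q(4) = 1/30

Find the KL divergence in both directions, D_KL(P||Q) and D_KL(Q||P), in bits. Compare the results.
D_KL(P||Q) = 0.7719 bits, D_KL(Q||P) = 0.7719 bits. The two directions give exactly the same value for this pair.

D_KL(P||Q) = Σ P(x) log₂(P(x)/Q(x))

Computing term by term:
  P(1)·log₂(P(1)/Q(1)) = (1/30)·log₂((1/30)/(17/60)) = -0.10292
  P(2)·log₂(P(2)/Q(2)) = (31/60)·log₂((31/60)/(31/60)) = 0.00000
  P(3)·log₂(P(3)/Q(3)) = (1/6)·log₂((1/6)/(1/6)) = 0.00000
  P(4)·log₂(P(4)/Q(4)) = (17/60)·log₂((17/60)/(1/30)) = 0.87478

D_KL(P||Q) = -0.10292 + 0.00000 + 0.00000 + 0.87478 = 0.77186 ≈ 0.7719 bits

D_KL(Q||P) = Σ Q(x) log₂(Q(x)/P(x))

Computing term by term:
  Q(1)·log₂(Q(1)/P(1)) = (17/60)·log₂((17/60)/(1/30)) = 0.87478
  Q(2)·log₂(Q(2)/P(2)) = (31/60)·log₂((31/60)/(31/60)) = 0.00000
  Q(3)·log₂(Q(3)/P(3)) = (1/6)·log₂((1/6)/(1/6)) = 0.00000
  Q(4)·log₂(Q(4)/P(4)) = (1/30)·log₂((1/30)/(17/60)) = -0.10292

D_KL(Q||P) = 0.87478 + 0.00000 + 0.00000 - 0.10292 = 0.77186 ≈ 0.7719 bits

These ARE equal here. Q is P with outcomes relabeled (Q(1) = P(4), Q(4) = P(1)) by a relabeling that is its own inverse, so the two sums contain exactly the same terms in a different order. This is a special case — KL divergence is not symmetric in general: D_KL(P||Q) ≠ D_KL(Q||P) for most P, Q.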